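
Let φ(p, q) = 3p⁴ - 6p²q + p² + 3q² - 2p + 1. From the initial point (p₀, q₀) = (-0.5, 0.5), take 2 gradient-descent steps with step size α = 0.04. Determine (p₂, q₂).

(-0.37683968, 0.380864)

∇φ = (12p³ - 12pq + 2p - 2, -6p² + 6q)
Step 1: at (-0.5, 0.5), ∇φ = (-1.5, 1.5) → (-0.5, 0.5) − 0.04·(-1.5, 1.5) = (-0.44, 0.44)
Step 2: at (-0.44, 0.44), ∇φ = (-1.579008, 1.4784) → (-0.44, 0.44) − 0.04·(-1.579008, 1.4784) = (-0.37683968, 0.380864)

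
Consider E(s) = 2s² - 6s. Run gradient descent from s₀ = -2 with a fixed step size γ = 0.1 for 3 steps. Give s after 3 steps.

0.744

E′(s) = 4s - 6
Step 1: E′(-2) = -14; s₁ = -2 − 0.1·(-14) = -0.6
Step 2: E′(-0.6) = -8.4; s₂ = -0.6 − 0.1·(-8.4) = 0.24
Step 3: E′(0.24) = -5.04; s₃ = 0.24 − 0.1·(-5.04) = 0.744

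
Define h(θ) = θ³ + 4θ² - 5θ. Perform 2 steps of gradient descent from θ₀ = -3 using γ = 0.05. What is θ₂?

h′(θ) = 3θ² + 8θ - 5
Step 1: h′(-3) = -2; θ₁ = -3 − 0.05·(-2) = -2.9
Step 2: h′(-2.9) = -2.97; θ₂ = -2.9 − 0.05·(-2.97) = -2.7515

-2.7515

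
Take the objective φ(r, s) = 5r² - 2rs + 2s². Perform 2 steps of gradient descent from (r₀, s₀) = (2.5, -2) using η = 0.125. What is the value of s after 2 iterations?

∇φ = (10r - 2s, -2r + 4s)
(r₁, s₁) = (2.5, -2) − 0.125·(29, -13) = (-1.125, -0.375)
(r₂, s₂) = (-1.125, -0.375) − 0.125·(-10.5, 0.75) = (0.1875, -0.46875)
s = -0.46875

-0.46875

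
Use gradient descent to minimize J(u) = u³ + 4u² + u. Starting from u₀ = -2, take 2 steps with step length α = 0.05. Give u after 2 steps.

-1.673375

J′(u) = 3u² + 8u + 1
Step 1: J′(-2) = -3; u₁ = -2 − 0.05·(-3) = -1.85
Step 2: J′(-1.85) = -3.5325; u₂ = -1.85 − 0.05·(-3.5325) = -1.673375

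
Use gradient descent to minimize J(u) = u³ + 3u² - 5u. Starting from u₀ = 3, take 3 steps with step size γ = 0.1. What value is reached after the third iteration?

0.408

J′(u) = 3u² + 6u - 5
Step 1: J′(3) = 40; u₁ = 3 − 0.1·40 = -1
Step 2: J′(-1) = -8; u₂ = -1 − 0.1·(-8) = -0.2
Step 3: J′(-0.2) = -6.08; u₃ = -0.2 − 0.1·(-6.08) = 0.408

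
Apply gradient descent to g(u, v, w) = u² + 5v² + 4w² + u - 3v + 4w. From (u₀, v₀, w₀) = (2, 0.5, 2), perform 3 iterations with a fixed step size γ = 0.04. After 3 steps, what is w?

∇g = (2u + 1, 10v - 3, 8w + 4)
Step 1: at (2, 0.5, 2), ∇g = (5, 2, 20) → (2, 0.5, 2) − 0.04·(5, 2, 20) = (1.8, 0.42, 1.2)
Step 2: at (1.8, 0.42, 1.2), ∇g = (4.6, 1.2, 13.6) → (1.8, 0.42, 1.2) − 0.04·(4.6, 1.2, 13.6) = (1.616, 0.372, 0.656)
Step 3: at (1.616, 0.372, 0.656), ∇g = (4.232, 0.72, 9.248) → (1.616, 0.372, 0.656) − 0.04·(4.232, 0.72, 9.248) = (1.44672, 0.3432, 0.28608)
w = 0.28608

0.28608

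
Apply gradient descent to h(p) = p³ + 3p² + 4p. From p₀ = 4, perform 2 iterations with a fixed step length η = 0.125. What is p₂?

-13.21875

h′(p) = 3p² + 6p + 4
Step 1: h′(4) = 76; p₁ = 4 − 0.125·76 = -5.5
Step 2: h′(-5.5) = 61.75; p₂ = -5.5 − 0.125·61.75 = -13.21875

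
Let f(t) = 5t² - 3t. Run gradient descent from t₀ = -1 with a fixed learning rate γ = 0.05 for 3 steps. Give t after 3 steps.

f′(t) = 10t - 3
t₁ = -1 − 0.05·(-13) = -0.35
t₂ = -0.35 − 0.05·(-6.5) = -0.025
t₃ = -0.025 − 0.05·(-3.25) = 0.1375

0.1375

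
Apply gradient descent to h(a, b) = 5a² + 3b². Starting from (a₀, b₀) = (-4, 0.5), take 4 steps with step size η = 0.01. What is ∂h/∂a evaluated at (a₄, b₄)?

∇h = (10a, 6b)
(a₁, b₁) = (-4, 0.5) − 0.01·(-40, 3) = (-3.6, 0.47)
(a₂, b₂) = (-3.6, 0.47) − 0.01·(-36, 2.82) = (-3.24, 0.4418)
(a₃, b₃) = (-3.24, 0.4418) − 0.01·(-32.4, 2.6508) = (-2.916, 0.415292)
(a₄, b₄) = (-2.916, 0.415292) − 0.01·(-29.16, 2.491752) = (-2.6244, 0.39037448)
∂h/∂a at (-2.6244, 0.39037448) = -26.244

-26.244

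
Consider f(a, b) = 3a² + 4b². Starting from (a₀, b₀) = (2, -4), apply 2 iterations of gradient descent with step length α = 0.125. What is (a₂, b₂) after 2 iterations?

(0.125, 0)

∇f = (6a, 8b)
Step 1: at (2, -4), ∇f = (12, -32) → (2, -4) − 0.125·(12, -32) = (0.5, 0)
Step 2: at (0.5, 0), ∇f = (3, 0) → (0.5, 0) − 0.125·(3, 0) = (0.125, 0)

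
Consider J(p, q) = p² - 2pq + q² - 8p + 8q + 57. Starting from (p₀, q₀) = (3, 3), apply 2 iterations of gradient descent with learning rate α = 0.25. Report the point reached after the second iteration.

(5, 1)

∇J = (2p - 2q - 8, -2p + 2q + 8)
Step 1: at (3, 3), ∇J = (-8, 8) → (3, 3) − 0.25·(-8, 8) = (5, 1)
Step 2: at (5, 1), ∇J = (0, 0) → (5, 1) − 0.25·(0, 0) = (5, 1)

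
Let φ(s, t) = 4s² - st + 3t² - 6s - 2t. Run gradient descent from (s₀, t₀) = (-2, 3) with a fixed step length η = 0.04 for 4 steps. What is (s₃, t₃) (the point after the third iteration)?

∇φ = (8s - t - 6, -s + 6t - 2)
(s₁, t₁) = (-2, 3) − 0.04·(-25, 18) = (-1, 2.28)
(s₂, t₂) = (-1, 2.28) − 0.04·(-16.28, 12.68) = (-0.3488, 1.7728)
(s₃, t₃) = (-0.3488, 1.7728) − 0.04·(-10.5632, 8.9856) = (0.073728, 1.413376)

(0.073728, 1.413376)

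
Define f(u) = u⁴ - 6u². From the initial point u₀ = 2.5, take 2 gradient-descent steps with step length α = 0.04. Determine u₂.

1.49952

f′(u) = 4u³ - 12u
Step 1: f′(2.5) = 32.5; u₁ = 2.5 − 0.04·32.5 = 1.2
Step 2: f′(1.2) = -7.488; u₂ = 1.2 − 0.04·(-7.488) = 1.49952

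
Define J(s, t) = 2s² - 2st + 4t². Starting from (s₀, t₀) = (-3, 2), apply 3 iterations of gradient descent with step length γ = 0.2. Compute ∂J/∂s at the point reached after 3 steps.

4.256

∇J = (4s - 2t, -2s + 8t)
Step 1: at (-3, 2), ∇J = (-16, 22) → (-3, 2) − 0.2·(-16, 22) = (0.2, -2.4)
Step 2: at (0.2, -2.4), ∇J = (5.6, -19.6) → (0.2, -2.4) − 0.2·(5.6, -19.6) = (-0.92, 1.52)
Step 3: at (-0.92, 1.52), ∇J = (-6.72, 14) → (-0.92, 1.52) − 0.2·(-6.72, 14) = (0.424, -1.28)
∂J/∂s at (0.424, -1.28) = 4.256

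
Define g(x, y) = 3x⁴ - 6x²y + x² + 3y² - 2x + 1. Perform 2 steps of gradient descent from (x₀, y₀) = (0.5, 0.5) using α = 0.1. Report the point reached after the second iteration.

(0.60875, 0.4775)

∇g = (12x³ - 12xy + 2x - 2, -6x² + 6y)
(x₁, y₁) = (0.5, 0.5) − 0.1·(-2.5, 1.5) = (0.75, 0.35)
(x₂, y₂) = (0.75, 0.35) − 0.1·(1.4125, -1.275) = (0.60875, 0.4775)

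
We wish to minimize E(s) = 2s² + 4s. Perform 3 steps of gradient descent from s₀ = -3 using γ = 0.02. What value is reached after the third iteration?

-2.557376

E′(s) = 4s + 4
Step 1: E′(-3) = -8; s₁ = -3 − 0.02·(-8) = -2.84
Step 2: E′(-2.84) = -7.36; s₂ = -2.84 − 0.02·(-7.36) = -2.6928
Step 3: E′(-2.6928) = -6.7712; s₃ = -2.6928 − 0.02·(-6.7712) = -2.557376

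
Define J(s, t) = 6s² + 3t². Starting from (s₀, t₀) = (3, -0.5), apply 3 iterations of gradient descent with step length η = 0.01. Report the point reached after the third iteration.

∇J = (12s, 6t)
(s₁, t₁) = (3, -0.5) − 0.01·(36, -3) = (2.64, -0.47)
(s₂, t₂) = (2.64, -0.47) − 0.01·(31.68, -2.82) = (2.3232, -0.4418)
(s₃, t₃) = (2.3232, -0.4418) − 0.01·(27.8784, -2.6508) = (2.044416, -0.415292)

(2.044416, -0.415292)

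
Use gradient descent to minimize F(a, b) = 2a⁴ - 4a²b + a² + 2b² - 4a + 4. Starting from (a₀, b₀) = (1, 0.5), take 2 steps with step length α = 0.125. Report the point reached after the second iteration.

∇F = (8a³ - 8ab + 2a - 4, -4a² + 4b)
(a₁, b₁) = (1, 0.5) − 0.125·(2, -2) = (0.75, 0.75)
(a₂, b₂) = (0.75, 0.75) − 0.125·(-3.625, 0.75) = (1.203125, 0.65625)

(1.203125, 0.65625)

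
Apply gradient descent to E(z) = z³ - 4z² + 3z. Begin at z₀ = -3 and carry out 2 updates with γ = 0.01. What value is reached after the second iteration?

E′(z) = 3z² - 8z + 3
z₁ = -3 − 0.01·54 = -3.54
z₂ = -3.54 − 0.01·68.9148 = -4.229148

-4.229148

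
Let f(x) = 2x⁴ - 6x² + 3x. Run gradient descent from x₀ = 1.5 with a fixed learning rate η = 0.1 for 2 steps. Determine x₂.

f′(x) = 8x³ - 12x + 3
x₁ = 1.5 − 0.1·12 = 0.3
x₂ = 0.3 − 0.1·(-0.384) = 0.3384

0.3384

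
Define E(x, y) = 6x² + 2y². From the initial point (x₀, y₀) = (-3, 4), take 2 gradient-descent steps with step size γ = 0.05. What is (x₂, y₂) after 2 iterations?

∇E = (12x, 4y)
(x₁, y₁) = (-3, 4) − 0.05·(-36, 16) = (-1.2, 3.2)
(x₂, y₂) = (-1.2, 3.2) − 0.05·(-14.4, 12.8) = (-0.48, 2.56)

(-0.48, 2.56)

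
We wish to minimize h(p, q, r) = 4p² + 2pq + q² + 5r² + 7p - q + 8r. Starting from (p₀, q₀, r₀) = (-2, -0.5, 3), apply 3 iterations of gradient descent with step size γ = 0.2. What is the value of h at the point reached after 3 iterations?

64.869616

∇h = (8p + 2q + 7, 2p + 2q - 1, 10r + 8)
Step 1: at (-2, -0.5, 3), ∇h = (-10, -6, 38) → (-2, -0.5, 3) − 0.2·(-10, -6, 38) = (0, 0.7, -4.6)
Step 2: at (0, 0.7, -4.6), ∇h = (8.4, 0.4, -38) → (0, 0.7, -4.6) − 0.2·(8.4, 0.4, -38) = (-1.68, 0.62, 3)
Step 3: at (-1.68, 0.62, 3), ∇h = (-5.2, -3.12, 38) → (-1.68, 0.62, 3) − 0.2·(-5.2, -3.12, 38) = (-0.64, 1.244, -4.6)
h(-0.64, 1.244, -4.6) = 64.869616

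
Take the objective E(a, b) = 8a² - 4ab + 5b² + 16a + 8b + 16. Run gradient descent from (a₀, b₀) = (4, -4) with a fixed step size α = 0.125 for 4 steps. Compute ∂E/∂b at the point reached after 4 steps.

-117.1875

∇E = (16a - 4b + 16, -4a + 10b + 8)
(a₁, b₁) = (4, -4) − 0.125·(96, -48) = (-8, 2)
(a₂, b₂) = (-8, 2) − 0.125·(-120, 60) = (7, -5.5)
(a₃, b₃) = (7, -5.5) − 0.125·(150, -75) = (-11.75, 3.875)
(a₄, b₄) = (-11.75, 3.875) − 0.125·(-187.5, 93.75) = (11.6875, -7.84375)
∂E/∂b at (11.6875, -7.84375) = -117.1875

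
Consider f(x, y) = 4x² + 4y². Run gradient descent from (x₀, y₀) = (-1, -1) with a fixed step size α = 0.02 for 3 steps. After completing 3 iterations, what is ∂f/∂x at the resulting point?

∇f = (8x, 8y)
(x₁, y₁) = (-1, -1) − 0.02·(-8, -8) = (-0.84, -0.84)
(x₂, y₂) = (-0.84, -0.84) − 0.02·(-6.72, -6.72) = (-0.7056, -0.7056)
(x₃, y₃) = (-0.7056, -0.7056) − 0.02·(-5.6448, -5.6448) = (-0.592704, -0.592704)
∂f/∂x at (-0.592704, -0.592704) = -4.741632

-4.741632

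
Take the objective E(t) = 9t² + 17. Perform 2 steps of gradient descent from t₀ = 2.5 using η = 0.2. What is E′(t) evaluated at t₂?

304.2

E′(t) = 18t
Step 1: E′(2.5) = 45; t₁ = 2.5 − 0.2·45 = -6.5
Step 2: E′(-6.5) = -117; t₂ = -6.5 − 0.2·(-117) = 16.9
E′(t) at (16.9) = 304.2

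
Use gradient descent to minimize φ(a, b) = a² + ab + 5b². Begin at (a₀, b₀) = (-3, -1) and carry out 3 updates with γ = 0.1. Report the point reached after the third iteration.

(-1.519, 0.187)

∇φ = (2a + b, a + 10b)
(a₁, b₁) = (-3, -1) − 0.1·(-7, -13) = (-2.3, 0.3)
(a₂, b₂) = (-2.3, 0.3) − 0.1·(-4.3, 0.7) = (-1.87, 0.23)
(a₃, b₃) = (-1.87, 0.23) − 0.1·(-3.51, 0.43) = (-1.519, 0.187)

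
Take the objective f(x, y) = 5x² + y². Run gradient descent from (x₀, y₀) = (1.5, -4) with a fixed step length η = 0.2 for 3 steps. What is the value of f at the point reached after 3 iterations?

11.996496

∇f = (10x, 2y)
Step 1: at (1.5, -4), ∇f = (15, -8) → (1.5, -4) − 0.2·(15, -8) = (-1.5, -2.4)
Step 2: at (-1.5, -2.4), ∇f = (-15, -4.8) → (-1.5, -2.4) − 0.2·(-15, -4.8) = (1.5, -1.44)
Step 3: at (1.5, -1.44), ∇f = (15, -2.88) → (1.5, -1.44) − 0.2·(15, -2.88) = (-1.5, -0.864)
f(-1.5, -0.864) = 11.996496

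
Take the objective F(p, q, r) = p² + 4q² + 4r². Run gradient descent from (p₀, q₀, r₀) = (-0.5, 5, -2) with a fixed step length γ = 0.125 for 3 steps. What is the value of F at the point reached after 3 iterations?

0.04449462890625

∇F = (2p, 8q, 8r)
(p₁, q₁, r₁) = (-0.5, 5, -2) − 0.125·(-1, 40, -16) = (-0.375, 0, 0)
(p₂, q₂, r₂) = (-0.375, 0, 0) − 0.125·(-0.75, 0, 0) = (-0.28125, 0, 0)
(p₃, q₃, r₃) = (-0.28125, 0, 0) − 0.125·(-0.5625, 0, 0) = (-0.2109375, 0, 0)
F(-0.2109375, 0, 0) = 0.04449462890625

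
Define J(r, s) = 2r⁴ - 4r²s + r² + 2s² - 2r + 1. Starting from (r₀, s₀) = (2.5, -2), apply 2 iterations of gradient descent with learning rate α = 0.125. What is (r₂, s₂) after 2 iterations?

(6278.6875, 172.1875)

∇J = (8r³ - 8rs + 2r - 2, -4r² + 4s)
Step 1: at (2.5, -2), ∇J = (168, -33) → (2.5, -2) − 0.125·(168, -33) = (-18.5, 2.125)
Step 2: at (-18.5, 2.125), ∇J = (-50377.5, -1360.5) → (-18.5, 2.125) − 0.125·(-50377.5, -1360.5) = (6278.6875, 172.1875)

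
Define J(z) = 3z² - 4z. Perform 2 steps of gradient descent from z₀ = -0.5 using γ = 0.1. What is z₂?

0.48

J′(z) = 6z - 4
z₁ = -0.5 − 0.1·(-7) = 0.2
z₂ = 0.2 − 0.1·(-2.8) = 0.48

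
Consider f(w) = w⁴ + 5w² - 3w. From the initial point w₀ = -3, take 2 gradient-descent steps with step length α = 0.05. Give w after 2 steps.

f′(w) = 4w³ + 10w - 3
w₁ = -3 − 0.05·(-141) = 4.05
w₂ = 4.05 − 0.05·303.2205 = -11.111025

-11.111025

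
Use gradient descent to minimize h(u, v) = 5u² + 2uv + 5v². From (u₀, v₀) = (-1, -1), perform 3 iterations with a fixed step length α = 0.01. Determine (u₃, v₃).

∇h = (10u + 2v, 2u + 10v)
Step 1: at (-1, -1), ∇h = (-12, -12) → (-1, -1) − 0.01·(-12, -12) = (-0.88, -0.88)
Step 2: at (-0.88, -0.88), ∇h = (-10.56, -10.56) → (-0.88, -0.88) − 0.01·(-10.56, -10.56) = (-0.7744, -0.7744)
Step 3: at (-0.7744, -0.7744), ∇h = (-9.2928, -9.2928) → (-0.7744, -0.7744) − 0.01·(-9.2928, -9.2928) = (-0.681472, -0.681472)

(-0.681472, -0.681472)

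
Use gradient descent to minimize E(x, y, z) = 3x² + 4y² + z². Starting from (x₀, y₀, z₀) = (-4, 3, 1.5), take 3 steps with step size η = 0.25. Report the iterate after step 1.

∇E = (6x, 8y, 2z)
Step 1: at (-4, 3, 1.5), ∇E = (-24, 24, 3) → (-4, 3, 1.5) − 0.25·(-24, 24, 3) = (2, -3, 0.75)

(2, -3, 0.75)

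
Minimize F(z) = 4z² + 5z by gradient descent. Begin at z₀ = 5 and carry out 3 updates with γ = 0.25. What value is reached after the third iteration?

-6.25

F′(z) = 8z + 5
Step 1: F′(5) = 45; z₁ = 5 − 0.25·45 = -6.25
Step 2: F′(-6.25) = -45; z₂ = -6.25 − 0.25·(-45) = 5
Step 3: F′(5) = 45; z₃ = 5 − 0.25·45 = -6.25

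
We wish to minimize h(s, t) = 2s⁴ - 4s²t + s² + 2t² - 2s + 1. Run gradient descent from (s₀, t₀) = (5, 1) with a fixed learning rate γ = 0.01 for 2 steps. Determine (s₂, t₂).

∇h = (8s³ - 8st + 2s - 2, -4s² + 4t)
Step 1: at (5, 1), ∇h = (968, -96) → (5, 1) − 0.01·(968, -96) = (-4.68, 1.96)
Step 2: at (-4.68, 1.96), ∇h = (-758.003456, -79.7696) → (-4.68, 1.96) − 0.01·(-758.003456, -79.7696) = (2.90003456, 2.757696)

(2.90003456, 2.757696)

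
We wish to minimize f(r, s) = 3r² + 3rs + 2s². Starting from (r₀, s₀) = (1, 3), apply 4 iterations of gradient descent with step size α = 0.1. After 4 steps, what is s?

0.6675

∇f = (6r + 3s, 3r + 4s)
Step 1: at (1, 3), ∇f = (15, 15) → (1, 3) − 0.1·(15, 15) = (-0.5, 1.5)
Step 2: at (-0.5, 1.5), ∇f = (1.5, 4.5) → (-0.5, 1.5) − 0.1·(1.5, 4.5) = (-0.65, 1.05)
Step 3: at (-0.65, 1.05), ∇f = (-0.75, 2.25) → (-0.65, 1.05) − 0.1·(-0.75, 2.25) = (-0.575, 0.825)
Step 4: at (-0.575, 0.825), ∇f = (-0.975, 1.575) → (-0.575, 0.825) − 0.1·(-0.975, 1.575) = (-0.4775, 0.6675)
s = 0.6675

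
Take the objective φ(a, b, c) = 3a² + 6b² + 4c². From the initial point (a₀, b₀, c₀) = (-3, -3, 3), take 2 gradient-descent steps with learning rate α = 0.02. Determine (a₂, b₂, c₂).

∇φ = (6a, 12b, 8c)
(a₁, b₁, c₁) = (-3, -3, 3) − 0.02·(-18, -36, 24) = (-2.64, -2.28, 2.52)
(a₂, b₂, c₂) = (-2.64, -2.28, 2.52) − 0.02·(-15.84, -27.36, 20.16) = (-2.3232, -1.7328, 2.1168)

(-2.3232, -1.7328, 2.1168)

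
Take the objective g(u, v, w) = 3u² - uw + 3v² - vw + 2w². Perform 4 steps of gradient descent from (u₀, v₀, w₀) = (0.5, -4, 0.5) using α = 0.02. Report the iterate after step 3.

(0.361296, -2.705328, 0.220248)

∇g = (6u - w, 6v - w, -u - v + 4w)
Step 1: at (0.5, -4, 0.5), ∇g = (2.5, -24.5, 5.5) → (0.5, -4, 0.5) − 0.02·(2.5, -24.5, 5.5) = (0.45, -3.51, 0.39)
Step 2: at (0.45, -3.51, 0.39), ∇g = (2.31, -21.45, 4.62) → (0.45, -3.51, 0.39) − 0.02·(2.31, -21.45, 4.62) = (0.4038, -3.081, 0.2976)
Step 3: at (0.4038, -3.081, 0.2976), ∇g = (2.1252, -18.7836, 3.8676) → (0.4038, -3.081, 0.2976) − 0.02·(2.1252, -18.7836, 3.8676) = (0.361296, -2.705328, 0.220248)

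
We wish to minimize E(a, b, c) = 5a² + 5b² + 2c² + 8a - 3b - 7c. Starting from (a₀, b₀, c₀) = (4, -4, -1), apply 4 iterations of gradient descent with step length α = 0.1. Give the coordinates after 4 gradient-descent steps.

(-0.8, 0.3, 1.3936)

∇E = (10a + 8, 10b - 3, 4c - 7)
Step 1: at (4, -4, -1), ∇E = (48, -43, -11) → (4, -4, -1) − 0.1·(48, -43, -11) = (-0.8, 0.3, 0.1)
Step 2: at (-0.8, 0.3, 0.1), ∇E = (0, 0, -6.6) → (-0.8, 0.3, 0.1) − 0.1·(0, 0, -6.6) = (-0.8, 0.3, 0.76)
Step 3: at (-0.8, 0.3, 0.76), ∇E = (0, 0, -3.96) → (-0.8, 0.3, 0.76) − 0.1·(0, 0, -3.96) = (-0.8, 0.3, 1.156)
Step 4: at (-0.8, 0.3, 1.156), ∇E = (0, 0, -2.376) → (-0.8, 0.3, 1.156) − 0.1·(0, 0, -2.376) = (-0.8, 0.3, 1.3936)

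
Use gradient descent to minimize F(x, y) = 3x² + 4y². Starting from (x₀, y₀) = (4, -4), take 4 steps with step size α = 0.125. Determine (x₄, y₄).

∇F = (6x, 8y)
Step 1: at (4, -4), ∇F = (24, -32) → (4, -4) − 0.125·(24, -32) = (1, 0)
Step 2: at (1, 0), ∇F = (6, 0) → (1, 0) − 0.125·(6, 0) = (0.25, 0)
Step 3: at (0.25, 0), ∇F = (1.5, 0) → (0.25, 0) − 0.125·(1.5, 0) = (0.0625, 0)
Step 4: at (0.0625, 0), ∇F = (0.375, 0) → (0.0625, 0) − 0.125·(0.375, 0) = (0.015625, 0)

(0.015625, 0)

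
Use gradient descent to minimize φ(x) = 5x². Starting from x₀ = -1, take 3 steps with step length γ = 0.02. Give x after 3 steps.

-0.512

φ′(x) = 10x
Step 1: φ′(-1) = -10; x₁ = -1 − 0.02·(-10) = -0.8
Step 2: φ′(-0.8) = -8; x₂ = -0.8 − 0.02·(-8) = -0.64
Step 3: φ′(-0.64) = -6.4; x₃ = -0.64 − 0.02·(-6.4) = -0.512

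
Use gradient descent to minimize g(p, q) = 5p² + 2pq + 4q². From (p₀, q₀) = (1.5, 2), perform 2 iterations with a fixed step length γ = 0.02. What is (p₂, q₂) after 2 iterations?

∇g = (10p + 2q, 2p + 8q)
Step 1: at (1.5, 2), ∇g = (19, 19) → (1.5, 2) − 0.02·(19, 19) = (1.12, 1.62)
Step 2: at (1.12, 1.62), ∇g = (14.44, 15.2) → (1.12, 1.62) − 0.02·(14.44, 15.2) = (0.8312, 1.316)

(0.8312, 1.316)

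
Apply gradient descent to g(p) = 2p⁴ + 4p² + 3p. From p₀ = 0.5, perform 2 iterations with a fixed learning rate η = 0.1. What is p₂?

g′(p) = 8p³ + 8p + 3
Step 1: g′(0.5) = 8; p₁ = 0.5 − 0.1·8 = -0.3
Step 2: g′(-0.3) = 0.384; p₂ = -0.3 − 0.1·0.384 = -0.3384

-0.3384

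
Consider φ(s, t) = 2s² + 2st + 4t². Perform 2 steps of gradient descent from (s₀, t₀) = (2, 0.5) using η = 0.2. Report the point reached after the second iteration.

∇φ = (4s + 2t, 2s + 8t)
(s₁, t₁) = (2, 0.5) − 0.2·(9, 8) = (0.2, -1.1)
(s₂, t₂) = (0.2, -1.1) − 0.2·(-1.4, -8.4) = (0.48, 0.58)

(0.48, 0.58)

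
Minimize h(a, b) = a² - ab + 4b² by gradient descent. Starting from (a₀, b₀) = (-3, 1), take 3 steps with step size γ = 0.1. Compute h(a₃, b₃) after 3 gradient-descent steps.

2.13225

∇h = (2a - b, -a + 8b)
(a₁, b₁) = (-3, 1) − 0.1·(-7, 11) = (-2.3, -0.1)
(a₂, b₂) = (-2.3, -0.1) − 0.1·(-4.5, 1.5) = (-1.85, -0.25)
(a₃, b₃) = (-1.85, -0.25) − 0.1·(-3.45, -0.15) = (-1.505, -0.235)
h(-1.505, -0.235) = 2.13225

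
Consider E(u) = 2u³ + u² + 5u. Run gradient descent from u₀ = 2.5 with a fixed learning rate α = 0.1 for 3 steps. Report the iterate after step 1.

E′(u) = 6u² + 2u + 5
u₁ = 2.5 − 0.1·47.5 = -2.25

-2.25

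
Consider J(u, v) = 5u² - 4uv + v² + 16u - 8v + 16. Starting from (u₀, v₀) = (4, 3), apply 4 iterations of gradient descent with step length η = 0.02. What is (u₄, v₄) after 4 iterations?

(1.52895488, 4.00569344)

∇J = (10u - 4v + 16, -4u + 2v - 8)
(u₁, v₁) = (4, 3) − 0.02·(44, -18) = (3.12, 3.36)
(u₂, v₂) = (3.12, 3.36) − 0.02·(33.76, -13.76) = (2.4448, 3.6352)
(u₃, v₃) = (2.4448, 3.6352) − 0.02·(25.9072, -10.5088) = (1.926656, 3.845376)
(u₄, v₄) = (1.926656, 3.845376) − 0.02·(19.885056, -8.015872) = (1.52895488, 4.00569344)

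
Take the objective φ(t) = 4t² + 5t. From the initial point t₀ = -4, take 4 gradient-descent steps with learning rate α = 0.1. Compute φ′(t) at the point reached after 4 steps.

-0.0432

φ′(t) = 8t + 5
Step 1: φ′(-4) = -27; t₁ = -4 − 0.1·(-27) = -1.3
Step 2: φ′(-1.3) = -5.4; t₂ = -1.3 − 0.1·(-5.4) = -0.76
Step 3: φ′(-0.76) = -1.08; t₃ = -0.76 − 0.1·(-1.08) = -0.652
Step 4: φ′(-0.652) = -0.216; t₄ = -0.652 − 0.1·(-0.216) = -0.6304
φ′(t) at (-0.6304) = -0.0432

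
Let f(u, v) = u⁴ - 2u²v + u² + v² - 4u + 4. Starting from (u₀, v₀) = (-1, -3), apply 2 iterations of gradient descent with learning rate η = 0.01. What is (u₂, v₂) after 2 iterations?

(-0.61431392, -2.849432)

∇f = (4u³ - 4uv + 2u - 4, -2u² + 2v)
Step 1: at (-1, -3), ∇f = (-22, -8) → (-1, -3) − 0.01·(-22, -8) = (-0.78, -2.92)
Step 2: at (-0.78, -2.92), ∇f = (-16.568608, -7.0568) → (-0.78, -2.92) − 0.01·(-16.568608, -7.0568) = (-0.61431392, -2.849432)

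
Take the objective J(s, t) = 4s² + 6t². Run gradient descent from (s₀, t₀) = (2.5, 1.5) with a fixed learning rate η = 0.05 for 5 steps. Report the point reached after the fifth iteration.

(0.1944, 0.01536)

∇J = (8s, 12t)
Step 1: at (2.5, 1.5), ∇J = (20, 18) → (2.5, 1.5) − 0.05·(20, 18) = (1.5, 0.6)
Step 2: at (1.5, 0.6), ∇J = (12, 7.2) → (1.5, 0.6) − 0.05·(12, 7.2) = (0.9, 0.24)
Step 3: at (0.9, 0.24), ∇J = (7.2, 2.88) → (0.9, 0.24) − 0.05·(7.2, 2.88) = (0.54, 0.096)
Step 4: at (0.54, 0.096), ∇J = (4.32, 1.152) → (0.54, 0.096) − 0.05·(4.32, 1.152) = (0.324, 0.0384)
Step 5: at (0.324, 0.0384), ∇J = (2.592, 0.4608) → (0.324, 0.0384) − 0.05·(2.592, 0.4608) = (0.1944, 0.01536)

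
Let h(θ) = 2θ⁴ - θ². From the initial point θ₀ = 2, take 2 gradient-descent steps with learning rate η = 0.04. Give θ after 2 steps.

h′(θ) = 8θ³ - 2θ
θ₁ = 2 − 0.04·60 = -0.4
θ₂ = -0.4 − 0.04·0.288 = -0.41152

-0.41152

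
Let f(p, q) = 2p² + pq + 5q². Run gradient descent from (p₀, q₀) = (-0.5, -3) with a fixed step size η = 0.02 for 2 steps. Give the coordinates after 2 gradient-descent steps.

∇f = (4p + q, p + 10q)
Step 1: at (-0.5, -3), ∇f = (-5, -30.5) → (-0.5, -3) − 0.02·(-5, -30.5) = (-0.4, -2.39)
Step 2: at (-0.4, -2.39), ∇f = (-3.99, -24.3) → (-0.4, -2.39) − 0.02·(-3.99, -24.3) = (-0.3202, -1.904)

(-0.3202, -1.904)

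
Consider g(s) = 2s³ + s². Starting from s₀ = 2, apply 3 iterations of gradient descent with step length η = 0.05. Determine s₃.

g′(s) = 6s² + 2s
Step 1: g′(2) = 28; s₁ = 2 − 0.05·28 = 0.6
Step 2: g′(0.6) = 3.36; s₂ = 0.6 − 0.05·3.36 = 0.432
Step 3: g′(0.432) = 1.983744; s₃ = 0.432 − 0.05·1.983744 = 0.3328128

0.3328128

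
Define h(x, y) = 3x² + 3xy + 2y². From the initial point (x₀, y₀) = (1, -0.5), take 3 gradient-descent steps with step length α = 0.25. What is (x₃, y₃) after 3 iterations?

(-0.3828125, -0.46875)

∇h = (6x + 3y, 3x + 4y)
(x₁, y₁) = (1, -0.5) − 0.25·(4.5, 1) = (-0.125, -0.75)
(x₂, y₂) = (-0.125, -0.75) − 0.25·(-3, -3.375) = (0.625, 0.09375)
(x₃, y₃) = (0.625, 0.09375) − 0.25·(4.03125, 2.25) = (-0.3828125, -0.46875)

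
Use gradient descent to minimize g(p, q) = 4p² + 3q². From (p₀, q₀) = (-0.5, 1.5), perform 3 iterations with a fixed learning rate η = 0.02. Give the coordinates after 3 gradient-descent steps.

(-0.296352, 1.022208)

∇g = (8p, 6q)
(p₁, q₁) = (-0.5, 1.5) − 0.02·(-4, 9) = (-0.42, 1.32)
(p₂, q₂) = (-0.42, 1.32) − 0.02·(-3.36, 7.92) = (-0.3528, 1.1616)
(p₃, q₃) = (-0.3528, 1.1616) − 0.02·(-2.8224, 6.9696) = (-0.296352, 1.022208)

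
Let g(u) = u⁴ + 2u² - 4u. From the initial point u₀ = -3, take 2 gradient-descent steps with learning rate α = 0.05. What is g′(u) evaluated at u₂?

g′(u) = 4u³ + 4u - 4
Step 1: g′(-3) = -124; u₁ = -3 − 0.05·(-124) = 3.2
Step 2: g′(3.2) = 139.872; u₂ = 3.2 − 0.05·139.872 = -3.7936
g′(u) at (-3.7936) = -237.555274727424

-237.555274727424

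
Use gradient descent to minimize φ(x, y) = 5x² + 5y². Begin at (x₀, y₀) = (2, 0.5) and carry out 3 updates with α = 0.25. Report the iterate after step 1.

(-3, -0.75)

∇φ = (10x, 10y)
Step 1: at (2, 0.5), ∇φ = (20, 5) → (2, 0.5) − 0.25·(20, 5) = (-3, -0.75)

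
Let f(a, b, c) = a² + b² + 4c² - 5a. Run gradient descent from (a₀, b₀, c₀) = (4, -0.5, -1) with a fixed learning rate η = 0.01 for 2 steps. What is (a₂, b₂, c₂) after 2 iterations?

(3.9406, -0.4802, -0.8464)

∇f = (2a - 5, 2b, 8c)
Step 1: at (4, -0.5, -1), ∇f = (3, -1, -8) → (4, -0.5, -1) − 0.01·(3, -1, -8) = (3.97, -0.49, -0.92)
Step 2: at (3.97, -0.49, -0.92), ∇f = (2.94, -0.98, -7.36) → (3.97, -0.49, -0.92) − 0.01·(2.94, -0.98, -7.36) = (3.9406, -0.4802, -0.8464)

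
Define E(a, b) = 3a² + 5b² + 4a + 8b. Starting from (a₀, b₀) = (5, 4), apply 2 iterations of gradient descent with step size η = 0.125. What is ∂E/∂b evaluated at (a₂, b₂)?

∇E = (6a + 4, 10b + 8)
Step 1: at (5, 4), ∇E = (34, 48) → (5, 4) − 0.125·(34, 48) = (0.75, -2)
Step 2: at (0.75, -2), ∇E = (8.5, -12) → (0.75, -2) − 0.125·(8.5, -12) = (-0.3125, -0.5)
∂E/∂b at (-0.3125, -0.5) = 3

3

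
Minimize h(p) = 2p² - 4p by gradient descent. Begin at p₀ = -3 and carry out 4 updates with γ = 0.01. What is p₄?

-2.39738624

h′(p) = 4p - 4
Step 1: h′(-3) = -16; p₁ = -3 − 0.01·(-16) = -2.84
Step 2: h′(-2.84) = -15.36; p₂ = -2.84 − 0.01·(-15.36) = -2.6864
Step 3: h′(-2.6864) = -14.7456; p₃ = -2.6864 − 0.01·(-14.7456) = -2.538944
Step 4: h′(-2.538944) = -14.155776; p₄ = -2.538944 − 0.01·(-14.155776) = -2.39738624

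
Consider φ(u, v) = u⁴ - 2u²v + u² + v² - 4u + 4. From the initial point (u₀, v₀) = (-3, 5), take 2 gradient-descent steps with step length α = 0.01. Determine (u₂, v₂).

∇φ = (4u³ - 4uv + 2u - 4, -2u² + 2v)
(u₁, v₁) = (-3, 5) − 0.01·(-58, -8) = (-2.42, 5.08)
(u₂, v₂) = (-2.42, 5.08) − 0.01·(-16.355552, -1.5528) = (-2.25644448, 5.095528)

(-2.25644448, 5.095528)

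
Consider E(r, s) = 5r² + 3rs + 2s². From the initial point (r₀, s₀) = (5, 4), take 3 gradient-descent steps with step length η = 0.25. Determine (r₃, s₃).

∇E = (10r + 3s, 3r + 4s)
Step 1: at (5, 4), ∇E = (62, 31) → (5, 4) − 0.25·(62, 31) = (-10.5, -3.75)
Step 2: at (-10.5, -3.75), ∇E = (-116.25, -46.5) → (-10.5, -3.75) − 0.25·(-116.25, -46.5) = (18.5625, 7.875)
Step 3: at (18.5625, 7.875), ∇E = (209.25, 87.1875) → (18.5625, 7.875) − 0.25·(209.25, 87.1875) = (-33.75, -13.921875)

(-33.75, -13.921875)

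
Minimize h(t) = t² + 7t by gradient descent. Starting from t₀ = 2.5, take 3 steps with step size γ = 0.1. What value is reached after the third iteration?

h′(t) = 2t + 7
t₁ = 2.5 − 0.1·12 = 1.3
t₂ = 1.3 − 0.1·9.6 = 0.34
t₃ = 0.34 − 0.1·7.68 = -0.428

-0.428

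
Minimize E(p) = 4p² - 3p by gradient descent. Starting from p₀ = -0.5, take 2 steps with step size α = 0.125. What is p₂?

0.375

E′(p) = 8p - 3
Step 1: E′(-0.5) = -7; p₁ = -0.5 − 0.125·(-7) = 0.375
Step 2: E′(0.375) = 0; p₂ = 0.375 − 0.125·0 = 0.375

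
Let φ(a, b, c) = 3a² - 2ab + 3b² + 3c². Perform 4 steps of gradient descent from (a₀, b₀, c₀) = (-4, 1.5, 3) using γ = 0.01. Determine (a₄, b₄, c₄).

∇φ = (6a - 2b, -2a + 6b, 6c)
(a₁, b₁, c₁) = (-4, 1.5, 3) − 0.01·(-27, 17, 18) = (-3.73, 1.33, 2.82)
(a₂, b₂, c₂) = (-3.73, 1.33, 2.82) − 0.01·(-25.04, 15.44, 16.92) = (-3.4796, 1.1756, 2.6508)
(a₃, b₃, c₃) = (-3.4796, 1.1756, 2.6508) − 0.01·(-23.2288, 14.0128, 15.9048) = (-3.247312, 1.035472, 2.491752)
(a₄, b₄, c₄) = (-3.247312, 1.035472, 2.491752) − 0.01·(-21.554816, 12.707456, 14.950512) = (-3.03176384, 0.90839744, 2.34224688)

(-3.03176384, 0.90839744, 2.34224688)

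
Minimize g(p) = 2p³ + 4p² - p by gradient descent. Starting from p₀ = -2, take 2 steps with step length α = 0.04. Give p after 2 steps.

-2.758016

g′(p) = 6p² + 8p - 1
Step 1: g′(-2) = 7; p₁ = -2 − 0.04·7 = -2.28
Step 2: g′(-2.28) = 11.9504; p₂ = -2.28 − 0.04·11.9504 = -2.758016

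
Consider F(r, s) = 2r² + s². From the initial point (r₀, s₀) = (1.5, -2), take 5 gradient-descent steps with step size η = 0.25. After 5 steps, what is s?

∇F = (4r, 2s)
Step 1: at (1.5, -2), ∇F = (6, -4) → (1.5, -2) − 0.25·(6, -4) = (0, -1)
Step 2: at (0, -1), ∇F = (0, -2) → (0, -1) − 0.25·(0, -2) = (0, -0.5)
Step 3: at (0, -0.5), ∇F = (0, -1) → (0, -0.5) − 0.25·(0, -1) = (0, -0.25)
Step 4: at (0, -0.25), ∇F = (0, -0.5) → (0, -0.25) − 0.25·(0, -0.5) = (0, -0.125)
Step 5: at (0, -0.125), ∇F = (0, -0.25) → (0, -0.125) − 0.25·(0, -0.25) = (0, -0.0625)
s = -0.0625

-0.0625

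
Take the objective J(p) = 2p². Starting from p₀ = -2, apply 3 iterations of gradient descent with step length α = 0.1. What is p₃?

J′(p) = 4p
Step 1: J′(-2) = -8; p₁ = -2 − 0.1·(-8) = -1.2
Step 2: J′(-1.2) = -4.8; p₂ = -1.2 − 0.1·(-4.8) = -0.72
Step 3: J′(-0.72) = -2.88; p₃ = -0.72 − 0.1·(-2.88) = -0.432

-0.432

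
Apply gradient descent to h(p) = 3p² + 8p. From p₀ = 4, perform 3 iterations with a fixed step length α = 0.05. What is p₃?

h′(p) = 6p + 8
Step 1: h′(4) = 32; p₁ = 4 − 0.05·32 = 2.4
Step 2: h′(2.4) = 22.4; p₂ = 2.4 − 0.05·22.4 = 1.28
Step 3: h′(1.28) = 15.68; p₃ = 1.28 − 0.05·15.68 = 0.496

0.496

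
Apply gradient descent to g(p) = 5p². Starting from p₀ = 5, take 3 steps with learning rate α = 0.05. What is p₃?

0.625

g′(p) = 10p
Step 1: g′(5) = 50; p₁ = 5 − 0.05·50 = 2.5
Step 2: g′(2.5) = 25; p₂ = 2.5 − 0.05·25 = 1.25
Step 3: g′(1.25) = 12.5; p₃ = 1.25 − 0.05·12.5 = 0.625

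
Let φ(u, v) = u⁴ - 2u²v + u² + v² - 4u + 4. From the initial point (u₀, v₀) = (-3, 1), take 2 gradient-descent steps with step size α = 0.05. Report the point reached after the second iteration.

(0.6646, 2.149)

∇φ = (4u³ - 4uv + 2u - 4, -2u² + 2v)
Step 1: at (-3, 1), ∇φ = (-106, -16) → (-3, 1) − 0.05·(-106, -16) = (2.3, 1.8)
Step 2: at (2.3, 1.8), ∇φ = (32.708, -6.98) → (2.3, 1.8) − 0.05·(32.708, -6.98) = (0.6646, 2.149)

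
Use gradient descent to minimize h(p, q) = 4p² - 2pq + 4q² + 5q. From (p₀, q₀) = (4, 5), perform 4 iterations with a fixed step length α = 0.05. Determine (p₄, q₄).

(0.96695, 0.5607)

∇h = (8p - 2q, -2p + 8q + 5)
(p₁, q₁) = (4, 5) − 0.05·(22, 37) = (2.9, 3.15)
(p₂, q₂) = (2.9, 3.15) − 0.05·(16.9, 24.4) = (2.055, 1.93)
(p₃, q₃) = (2.055, 1.93) − 0.05·(12.58, 16.33) = (1.426, 1.1135)
(p₄, q₄) = (1.426, 1.1135) − 0.05·(9.181, 11.056) = (0.96695, 0.5607)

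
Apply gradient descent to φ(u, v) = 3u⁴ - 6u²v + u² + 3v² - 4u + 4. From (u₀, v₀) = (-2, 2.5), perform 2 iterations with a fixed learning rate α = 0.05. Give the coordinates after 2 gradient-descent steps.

∇φ = (12u³ - 12uv + 2u - 4, -6u² + 6v)
(u₁, v₁) = (-2, 2.5) − 0.05·(-44, -9) = (0.2, 2.95)
(u₂, v₂) = (0.2, 2.95) − 0.05·(-10.584, 17.46) = (0.7292, 2.077)

(0.7292, 2.077)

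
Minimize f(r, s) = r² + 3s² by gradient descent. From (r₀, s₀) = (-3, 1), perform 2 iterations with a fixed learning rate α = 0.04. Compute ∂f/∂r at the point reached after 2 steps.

-5.0784

∇f = (2r, 6s)
(r₁, s₁) = (-3, 1) − 0.04·(-6, 6) = (-2.76, 0.76)
(r₂, s₂) = (-2.76, 0.76) − 0.04·(-5.52, 4.56) = (-2.5392, 0.5776)
∂f/∂r at (-2.5392, 0.5776) = -5.0784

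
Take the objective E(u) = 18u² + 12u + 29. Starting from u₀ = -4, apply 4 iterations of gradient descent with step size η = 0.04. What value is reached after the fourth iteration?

-0.47076352

E′(u) = 36u + 12
Step 1: E′(-4) = -132; u₁ = -4 − 0.04·(-132) = 1.28
Step 2: E′(1.28) = 58.08; u₂ = 1.28 − 0.04·58.08 = -1.0432
Step 3: E′(-1.0432) = -25.5552; u₃ = -1.0432 − 0.04·(-25.5552) = -0.020992
Step 4: E′(-0.020992) = 11.244288; u₄ = -0.020992 − 0.04·11.244288 = -0.47076352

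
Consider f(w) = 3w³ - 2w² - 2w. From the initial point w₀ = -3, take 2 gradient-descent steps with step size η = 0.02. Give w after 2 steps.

f′(w) = 9w² - 4w - 2
Step 1: f′(-3) = 91; w₁ = -3 − 0.02·91 = -4.82
Step 2: f′(-4.82) = 226.3716; w₂ = -4.82 − 0.02·226.3716 = -9.347432

-9.347432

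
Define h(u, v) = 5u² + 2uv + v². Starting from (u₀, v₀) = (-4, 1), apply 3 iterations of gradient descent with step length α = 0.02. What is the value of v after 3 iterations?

1.26208

∇h = (10u + 2v, 2u + 2v)
Step 1: at (-4, 1), ∇h = (-38, -6) → (-4, 1) − 0.02·(-38, -6) = (-3.24, 1.12)
Step 2: at (-3.24, 1.12), ∇h = (-30.16, -4.24) → (-3.24, 1.12) − 0.02·(-30.16, -4.24) = (-2.6368, 1.2048)
Step 3: at (-2.6368, 1.2048), ∇h = (-23.9584, -2.864) → (-2.6368, 1.2048) − 0.02·(-23.9584, -2.864) = (-2.157632, 1.26208)
v = 1.26208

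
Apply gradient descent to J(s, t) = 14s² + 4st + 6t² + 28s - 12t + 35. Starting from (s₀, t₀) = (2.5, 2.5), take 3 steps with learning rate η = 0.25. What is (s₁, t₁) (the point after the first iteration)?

∇J = (28s + 4t + 28, 4s + 12t - 12)
Step 1: at (2.5, 2.5), ∇J = (108, 28) → (2.5, 2.5) − 0.25·(108, 28) = (-24.5, -4.5)

(-24.5, -4.5)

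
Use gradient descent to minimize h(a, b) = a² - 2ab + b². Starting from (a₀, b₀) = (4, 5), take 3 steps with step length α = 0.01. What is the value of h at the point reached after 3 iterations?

0.782757789696

∇h = (2a - 2b, -2a + 2b)
(a₁, b₁) = (4, 5) − 0.01·(-2, 2) = (4.02, 4.98)
(a₂, b₂) = (4.02, 4.98) − 0.01·(-1.92, 1.92) = (4.0392, 4.9608)
(a₃, b₃) = (4.0392, 4.9608) − 0.01·(-1.8432, 1.8432) = (4.057632, 4.942368)
h(4.057632, 4.942368) = 0.782757789696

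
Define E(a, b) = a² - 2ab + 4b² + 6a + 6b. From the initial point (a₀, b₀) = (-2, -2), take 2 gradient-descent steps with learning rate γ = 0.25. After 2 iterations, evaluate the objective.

-14.25

∇E = (2a - 2b + 6, -2a + 8b + 6)
(a₁, b₁) = (-2, -2) − 0.25·(6, -6) = (-3.5, -0.5)
(a₂, b₂) = (-3.5, -0.5) − 0.25·(0, 9) = (-3.5, -2.75)
E(-3.5, -2.75) = -14.25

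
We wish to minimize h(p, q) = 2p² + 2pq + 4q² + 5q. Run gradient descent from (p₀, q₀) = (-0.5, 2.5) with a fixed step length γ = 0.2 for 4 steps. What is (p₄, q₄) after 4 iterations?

(0.6712, 0.1384)

∇h = (4p + 2q, 2p + 8q + 5)
Step 1: at (-0.5, 2.5), ∇h = (3, 24) → (-0.5, 2.5) − 0.2·(3, 24) = (-1.1, -2.3)
Step 2: at (-1.1, -2.3), ∇h = (-9, -15.6) → (-1.1, -2.3) − 0.2·(-9, -15.6) = (0.7, 0.82)
Step 3: at (0.7, 0.82), ∇h = (4.44, 12.96) → (0.7, 0.82) − 0.2·(4.44, 12.96) = (-0.188, -1.772)
Step 4: at (-0.188, -1.772), ∇h = (-4.296, -9.552) → (-0.188, -1.772) − 0.2·(-4.296, -9.552) = (0.6712, 0.1384)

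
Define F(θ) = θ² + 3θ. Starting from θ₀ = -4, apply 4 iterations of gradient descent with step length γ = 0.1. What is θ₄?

-2.524

F′(θ) = 2θ + 3
θ₁ = -4 − 0.1·(-5) = -3.5
θ₂ = -3.5 − 0.1·(-4) = -3.1
θ₃ = -3.1 − 0.1·(-3.2) = -2.78
θ₄ = -2.78 − 0.1·(-2.56) = -2.524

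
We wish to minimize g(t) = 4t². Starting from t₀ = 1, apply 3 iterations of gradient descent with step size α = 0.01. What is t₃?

g′(t) = 8t
Step 1: g′(1) = 8; t₁ = 1 − 0.01·8 = 0.92
Step 2: g′(0.92) = 7.36; t₂ = 0.92 − 0.01·7.36 = 0.8464
Step 3: g′(0.8464) = 6.7712; t₃ = 0.8464 − 0.01·6.7712 = 0.778688

0.778688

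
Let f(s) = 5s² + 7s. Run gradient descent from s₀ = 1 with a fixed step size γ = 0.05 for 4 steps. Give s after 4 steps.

-0.59375

f′(s) = 10s + 7
Step 1: f′(1) = 17; s₁ = 1 − 0.05·17 = 0.15
Step 2: f′(0.15) = 8.5; s₂ = 0.15 − 0.05·8.5 = -0.275
Step 3: f′(-0.275) = 4.25; s₃ = -0.275 − 0.05·4.25 = -0.4875
Step 4: f′(-0.4875) = 2.125; s₄ = -0.4875 − 0.05·2.125 = -0.59375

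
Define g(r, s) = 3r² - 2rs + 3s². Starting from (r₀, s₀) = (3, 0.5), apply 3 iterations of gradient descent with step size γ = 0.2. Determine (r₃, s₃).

∇g = (6r - 2s, -2r + 6s)
(r₁, s₁) = (3, 0.5) − 0.2·(17, -3) = (-0.4, 1.1)
(r₂, s₂) = (-0.4, 1.1) − 0.2·(-4.6, 7.4) = (0.52, -0.38)
(r₃, s₃) = (0.52, -0.38) − 0.2·(3.88, -3.32) = (-0.256, 0.284)

(-0.256, 0.284)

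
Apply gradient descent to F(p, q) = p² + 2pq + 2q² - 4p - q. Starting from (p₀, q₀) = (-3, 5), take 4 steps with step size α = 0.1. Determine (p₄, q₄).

(-1.9808, 2.0152)

∇F = (2p + 2q - 4, 2p + 4q - 1)
(p₁, q₁) = (-3, 5) − 0.1·(0, 13) = (-3, 3.7)
(p₂, q₂) = (-3, 3.7) − 0.1·(-2.6, 7.8) = (-2.74, 2.92)
(p₃, q₃) = (-2.74, 2.92) − 0.1·(-3.64, 5.2) = (-2.376, 2.4)
(p₄, q₄) = (-2.376, 2.4) − 0.1·(-3.952, 3.848) = (-1.9808, 2.0152)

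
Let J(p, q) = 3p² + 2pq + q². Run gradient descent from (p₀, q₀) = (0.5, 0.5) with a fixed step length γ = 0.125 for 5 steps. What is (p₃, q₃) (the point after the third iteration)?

(-0.0625, 0.15625)

∇J = (6p + 2q, 2p + 2q)
Step 1: at (0.5, 0.5), ∇J = (4, 2) → (0.5, 0.5) − 0.125·(4, 2) = (0, 0.25)
Step 2: at (0, 0.25), ∇J = (0.5, 0.5) → (0, 0.25) − 0.125·(0.5, 0.5) = (-0.0625, 0.1875)
Step 3: at (-0.0625, 0.1875), ∇J = (0, 0.25) → (-0.0625, 0.1875) − 0.125·(0, 0.25) = (-0.0625, 0.15625)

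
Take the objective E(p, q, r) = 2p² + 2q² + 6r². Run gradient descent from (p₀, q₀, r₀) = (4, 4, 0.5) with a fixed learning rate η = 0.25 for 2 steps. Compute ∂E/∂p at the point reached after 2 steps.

∇E = (4p, 4q, 12r)
(p₁, q₁, r₁) = (4, 4, 0.5) − 0.25·(16, 16, 6) = (0, 0, -1)
(p₂, q₂, r₂) = (0, 0, -1) − 0.25·(0, 0, -12) = (0, 0, 2)
∂E/∂p at (0, 0, 2) = 0

0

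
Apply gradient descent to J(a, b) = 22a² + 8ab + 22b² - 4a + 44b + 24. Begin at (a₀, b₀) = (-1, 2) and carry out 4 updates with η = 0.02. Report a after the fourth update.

∇J = (44a + 8b - 4, 8a + 44b + 44)
Step 1: at (-1, 2), ∇J = (-32, 124) → (-1, 2) − 0.02·(-32, 124) = (-0.36, -0.48)
Step 2: at (-0.36, -0.48), ∇J = (-23.68, 20) → (-0.36, -0.48) − 0.02·(-23.68, 20) = (0.1136, -0.88)
Step 3: at (0.1136, -0.88), ∇J = (-6.0416, 6.1888) → (0.1136, -0.88) − 0.02·(-6.0416, 6.1888) = (0.234432, -1.003776)
Step 4: at (0.234432, -1.003776), ∇J = (-1.7152, 1.709312) → (0.234432, -1.003776) − 0.02·(-1.7152, 1.709312) = (0.268736, -1.03796224)
a = 0.268736

0.268736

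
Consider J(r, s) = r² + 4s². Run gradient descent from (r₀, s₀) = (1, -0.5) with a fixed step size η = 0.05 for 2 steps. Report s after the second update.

∇J = (2r, 8s)
(r₁, s₁) = (1, -0.5) − 0.05·(2, -4) = (0.9, -0.3)
(r₂, s₂) = (0.9, -0.3) − 0.05·(1.8, -2.4) = (0.81, -0.18)
s = -0.18

-0.18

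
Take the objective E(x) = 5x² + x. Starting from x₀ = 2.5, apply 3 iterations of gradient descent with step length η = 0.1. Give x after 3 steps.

E′(x) = 10x + 1
x₁ = 2.5 − 0.1·26 = -0.1
x₂ = -0.1 − 0.1·0 = -0.1
x₃ = -0.1 − 0.1·0 = -0.1

-0.1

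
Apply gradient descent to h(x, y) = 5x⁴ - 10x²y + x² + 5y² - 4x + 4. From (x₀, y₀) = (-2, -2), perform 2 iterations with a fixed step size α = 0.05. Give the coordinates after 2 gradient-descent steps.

∇h = (20x³ - 20xy + 2x - 4, -10x² + 10y)
Step 1: at (-2, -2), ∇h = (-248, -60) → (-2, -2) − 0.05·(-248, -60) = (10.4, 1)
Step 2: at (10.4, 1), ∇h = (22306.08, -1071.6) → (10.4, 1) − 0.05·(22306.08, -1071.6) = (-1104.904, 54.58)

(-1104.904, 54.58)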